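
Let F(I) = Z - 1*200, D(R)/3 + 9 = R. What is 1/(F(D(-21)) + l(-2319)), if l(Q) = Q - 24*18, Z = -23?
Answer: -1/2974 ≈ -0.00033625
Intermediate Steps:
D(R) = -27 + 3*R
l(Q) = -432 + Q (l(Q) = Q - 432 = -432 + Q)
F(I) = -223 (F(I) = -23 - 1*200 = -23 - 200 = -223)
1/(F(D(-21)) + l(-2319)) = 1/(-223 + (-432 - 2319)) = 1/(-223 - 2751) = 1/(-2974) = -1/2974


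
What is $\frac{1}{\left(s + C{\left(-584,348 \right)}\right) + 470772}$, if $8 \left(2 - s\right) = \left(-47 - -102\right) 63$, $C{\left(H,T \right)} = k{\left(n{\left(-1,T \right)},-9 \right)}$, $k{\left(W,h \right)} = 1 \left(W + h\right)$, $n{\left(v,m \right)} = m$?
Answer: $\frac{8}{3765439} \approx 2.1246 \cdot 10^{-6}$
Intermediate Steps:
$k{\left(W,h \right)} = W + h$
$C{\left(H,T \right)} = -9 + T$ ($C{\left(H,T \right)} = T - 9 = -9 + T$)
$s = - \frac{3449}{8}$ ($s = 2 - \frac{\left(-47 - -102\right) 63}{8} = 2 - \frac{\left(-47 + 102\right) 63}{8} = 2 - \frac{55 \cdot 63}{8} = 2 - \frac{3465}{8} = - \frac{3449}{8} \approx -431.13$)
$\frac{1}{\left(s + C{\left(-584,348 \right)}\right) + 470772} = \frac{1}{\left(- \frac{3449}{8} + \left(-9 + 348\right)\right) + 470772} = \frac{1}{\left(- \frac{3449}{8} + 339\right) + 470772} = \frac{1}{- \frac{737}{8} + 470772} = \frac{1}{\frac{3765439}{8}} = \frac{8}{3765439}$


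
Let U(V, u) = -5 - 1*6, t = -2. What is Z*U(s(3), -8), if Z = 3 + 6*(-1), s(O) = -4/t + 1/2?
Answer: 33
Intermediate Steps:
s(O) = 5/2 (s(O) = -4/(-2) + 1/2 = -4*(-1/2) + 1*(1/2) = 2 + 1/2 = 5/2)
Z = -3 (Z = 3 - 6 = -3)
U(V, u) = -11 (U(V, u) = -5 - 6 = -11)
Z*U(s(3), -8) = -3*(-11) = 33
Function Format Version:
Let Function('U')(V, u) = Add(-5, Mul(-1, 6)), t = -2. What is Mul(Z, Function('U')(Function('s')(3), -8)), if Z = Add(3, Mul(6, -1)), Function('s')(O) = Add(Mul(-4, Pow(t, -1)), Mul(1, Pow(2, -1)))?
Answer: 33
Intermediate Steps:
Function('s')(O) = Rational(5, 2) (Function('s')(O) = Add(Mul(-4, Pow(-2, -1)), Mul(1, Pow(2, -1))) = Add(Mul(-4, Rational(-1, 2)), Mul(1, Rational(1, 2))) = Add(2, Rational(1, 2)) = Rational(5, 2))
Z = -3 (Z = Add(3, -6) = -3)
Function('U')(V, u) = -11 (Function('U')(V, u) = Add(-5, -6) = -11)
Mul(Z, Function('U')(Function('s')(3), -8)) = Mul(-3, -11) = 33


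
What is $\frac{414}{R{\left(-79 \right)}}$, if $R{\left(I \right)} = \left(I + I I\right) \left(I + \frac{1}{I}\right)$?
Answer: $- \frac{69}{81146} \approx -0.00085032$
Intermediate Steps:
$R{\left(I \right)} = \left(I + \frac{1}{I}\right) \left(I + I^{2}\right)$ ($R{\left(I \right)} = \left(I + I^{2}\right) \left(I + \frac{1}{I}\right) = \left(I + \frac{1}{I}\right) \left(I + I^{2}\right)$)
$\frac{414}{R{\left(-79 \right)}} = \frac{414}{1 - 79 + \left(-79\right)^{2} + \left(-79\right)^{3}} = \frac{414}{1 - 79 + 6241 - 493039} = \frac{414}{-486876} = 414 \left(- \frac{1}{486876}\right) = - \frac{69}{81146}$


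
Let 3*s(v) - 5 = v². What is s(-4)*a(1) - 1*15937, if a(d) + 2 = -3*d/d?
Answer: -15972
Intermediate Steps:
s(v) = 5/3 + v²/3
a(d) = -5 (a(d) = -2 - 3*d/d = -2 - 3*1 = -2 - 3 = -5)
s(-4)*a(1) - 1*15937 = (5/3 + (⅓)*(-4)²)*(-5) - 1*15937 = (5/3 + (⅓)*16)*(-5) - 15937 = (5/3 + 16/3)*(-5) - 15937 = 7*(-5) - 15937 = -35 - 15937 = -15972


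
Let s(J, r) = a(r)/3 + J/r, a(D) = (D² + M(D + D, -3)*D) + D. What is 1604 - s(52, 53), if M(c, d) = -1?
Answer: 106003/159 ≈ 666.69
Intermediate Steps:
a(D) = D² (a(D) = (D² - D) + D = D²)
s(J, r) = r²/3 + J/r
1604 - s(52, 53) = 1604 - (52 + (⅓)*53³)/53 = 1604 - (52 + (⅓)*148877)/53 = 1604 - (52 + 148877/3)/53 = 1604 - 149033/(53*3) = 1604 - 1*149033/159 = 1604 - 149033/159 = 106003/159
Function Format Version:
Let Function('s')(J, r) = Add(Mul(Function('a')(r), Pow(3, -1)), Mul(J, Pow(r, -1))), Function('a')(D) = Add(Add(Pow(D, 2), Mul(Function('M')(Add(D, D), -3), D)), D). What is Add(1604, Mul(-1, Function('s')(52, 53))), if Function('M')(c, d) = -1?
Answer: Rational(106003, 159) ≈ 666.69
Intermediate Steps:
Function('a')(D) = Pow(D, 2) (Function('a')(D) = Add(Add(Pow(D, 2), Mul(-1, D)), D) = Pow(D, 2))
Function('s')(J, r) = Add(Mul(Rational(1, 3), Pow(r, 2)), Mul(J, Pow(r, -1))) (Function('s')(J, r) = Add(Mul(Pow(r, 2), Pow(3, -1)), Mul(J, Pow(r, -1))) = Add(Mul(Pow(r, 2), Rational(1, 3)), Mul(J, Pow(r, -1))) = Add(Mul(Rational(1, 3), Pow(r, 2)), Mul(J, Pow(r, -1))))
Add(1604, Mul(-1, Function('s')(52, 53))) = Add(1604, Mul(-1, Mul(Pow(53, -1), Add(52, Mul(Rational(1, 3), Pow(53, 3)))))) = Add(1604, Mul(-1, Mul(Rational(1, 53), Add(52, Mul(Rational(1, 3), 148877))))) = Add(1604, Mul(-1, Mul(Rational(1, 53), Add(52, Rational(148877, 3))))) = Add(1604, Mul(-1, Mul(Rational(1, 53), Rational(149033, 3)))) = Add(1604, Mul(-1, Rational(149033, 159))) = Add(1604, Rational(-149033, 159)) = Rational(106003, 159)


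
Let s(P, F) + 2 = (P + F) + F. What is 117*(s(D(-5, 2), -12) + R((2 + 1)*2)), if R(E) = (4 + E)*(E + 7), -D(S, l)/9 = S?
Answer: 17433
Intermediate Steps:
D(S, l) = -9*S
s(P, F) = -2 + P + 2*F (s(P, F) = -2 + ((P + F) + F) = -2 + ((F + P) + F) = -2 + (P + 2*F) = -2 + P + 2*F)
R(E) = (4 + E)*(7 + E)
117*(s(D(-5, 2), -12) + R((2 + 1)*2)) = 117*((-2 - 9*(-5) + 2*(-12)) + (28 + ((2 + 1)*2)² + 11*((2 + 1)*2))) = 117*((-2 + 45 - 24) + (28 + (3*2)² + 11*(3*2))) = 117*(19 + (28 + 6² + 11*6)) = 117*(19 + (28 + 36 + 66)) = 117*(19 + 130) = 117*149 = 17433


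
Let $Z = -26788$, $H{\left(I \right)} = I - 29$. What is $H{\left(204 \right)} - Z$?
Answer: $26963$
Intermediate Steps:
$H{\left(I \right)} = -29 + I$
$H{\left(204 \right)} - Z = \left(-29 + 204\right) - -26788 = 175 + 26788 = 26963$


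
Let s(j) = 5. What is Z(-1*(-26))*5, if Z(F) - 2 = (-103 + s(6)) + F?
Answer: -350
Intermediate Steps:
Z(F) = -96 + F (Z(F) = 2 + ((-103 + 5) + F) = 2 + (-98 + F) = -96 + F)
Z(-1*(-26))*5 = (-96 - 1*(-26))*5 = (-96 + 26)*5 = -70*5 = -350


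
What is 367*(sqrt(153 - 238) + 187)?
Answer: 68629 + 367*I*sqrt(85) ≈ 68629.0 + 3383.6*I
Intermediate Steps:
367*(sqrt(153 - 238) + 187) = 367*(sqrt(-85) + 187) = 367*(I*sqrt(85) + 187) = 367*(187 + I*sqrt(85)) = 68629 + 367*I*sqrt(85)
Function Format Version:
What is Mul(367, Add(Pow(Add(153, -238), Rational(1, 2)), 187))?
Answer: Add(68629, Mul(367, I, Pow(85, Rational(1, 2)))) ≈ Add(68629., Mul(3383.6, I))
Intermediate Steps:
Mul(367, Add(Pow(Add(153, -238), Rational(1, 2)), 187)) = Mul(367, Add(Pow(-85, Rational(1, 2)), 187)) = Mul(367, Add(Mul(I, Pow(85, Rational(1, 2))), 187)) = Mul(367, Add(187, Mul(I, Pow(85, Rational(1, 2))))) = Add(68629, Mul(367, I, Pow(85, Rational(1, 2))))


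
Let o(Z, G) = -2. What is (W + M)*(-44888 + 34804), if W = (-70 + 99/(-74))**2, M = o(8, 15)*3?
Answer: -70171997185/1369 ≈ -5.1258e+7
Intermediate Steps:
M = -6 (M = -2*3 = -6)
W = 27867841/5476 (W = (-70 + 99*(-1/74))**2 = (-70 - 99/74)**2 = (-5279/74)**2 = 27867841/5476 ≈ 5089.1)
(W + M)*(-44888 + 34804) = (27867841/5476 - 6)*(-44888 + 34804) = (27834985/5476)*(-10084) = -70171997185/1369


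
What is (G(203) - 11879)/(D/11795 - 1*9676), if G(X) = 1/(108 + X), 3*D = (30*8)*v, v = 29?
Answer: 2178753528/1774660855 ≈ 1.2277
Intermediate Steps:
D = 2320 (D = ((30*8)*29)/3 = (240*29)/3 = (1/3)*6960 = 2320)
(G(203) - 11879)/(D/11795 - 1*9676) = (1/(108 + 203) - 11879)/(2320/11795 - 1*9676) = (1/311 - 11879)/(2320*(1/11795) - 9676) = (1/311 - 11879)/(464/2359 - 9676) = -3694368/(311*(-22825220/2359)) = -3694368/311*(-2359/22825220) = 2178753528/1774660855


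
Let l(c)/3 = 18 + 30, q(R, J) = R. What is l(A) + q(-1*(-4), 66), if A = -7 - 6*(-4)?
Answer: 148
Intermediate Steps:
A = 17 (A = -7 + 24 = 17)
l(c) = 144 (l(c) = 3*(18 + 30) = 3*48 = 144)
l(A) + q(-1*(-4), 66) = 144 - 1*(-4) = 144 + 4 = 148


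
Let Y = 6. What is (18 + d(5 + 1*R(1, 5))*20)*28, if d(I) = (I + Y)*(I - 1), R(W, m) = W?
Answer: 34104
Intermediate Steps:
d(I) = (-1 + I)*(6 + I) (d(I) = (I + 6)*(I - 1) = (6 + I)*(-1 + I) = (-1 + I)*(6 + I))
(18 + d(5 + 1*R(1, 5))*20)*28 = (18 + (-6 + (5 + 1*1)² + 5*(5 + 1*1))*20)*28 = (18 + (-6 + (5 + 1)² + 5*(5 + 1))*20)*28 = (18 + (-6 + 6² + 5*6)*20)*28 = (18 + (-6 + 36 + 30)*20)*28 = (18 + 60*20)*28 = (18 + 1200)*28 = 1218*28 = 34104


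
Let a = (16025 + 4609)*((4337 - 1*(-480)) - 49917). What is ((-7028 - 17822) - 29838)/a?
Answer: 6836/116324175 ≈ 5.8767e-5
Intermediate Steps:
a = -930593400 (a = 20634*((4337 + 480) - 49917) = 20634*(4817 - 49917) = 20634*(-45100) = -930593400)
((-7028 - 17822) - 29838)/a = ((-7028 - 17822) - 29838)/(-930593400) = (-24850 - 29838)*(-1/930593400) = -54688*(-1/930593400) = 6836/116324175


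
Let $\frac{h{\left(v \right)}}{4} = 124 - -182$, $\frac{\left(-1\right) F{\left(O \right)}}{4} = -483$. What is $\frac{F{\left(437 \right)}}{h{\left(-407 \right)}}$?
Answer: $\frac{161}{102} \approx 1.5784$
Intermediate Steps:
$F{\left(O \right)} = 1932$ ($F{\left(O \right)} = \left(-4\right) \left(-483\right) = 1932$)
$h{\left(v \right)} = 1224$ ($h{\left(v \right)} = 4 \left(124 - -182\right) = 4 \left(124 + 182\right) = 4 \cdot 306 = 1224$)
$\frac{F{\left(437 \right)}}{h{\left(-407 \right)}} = \frac{1932}{1224} = 1932 \cdot \frac{1}{1224} = \frac{161}{102}$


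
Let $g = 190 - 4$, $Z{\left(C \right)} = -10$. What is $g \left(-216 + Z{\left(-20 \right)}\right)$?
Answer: $-42036$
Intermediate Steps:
$g = 186$
$g \left(-216 + Z{\left(-20 \right)}\right) = 186 \left(-216 - 10\right) = 186 \left(-226\right) = -42036$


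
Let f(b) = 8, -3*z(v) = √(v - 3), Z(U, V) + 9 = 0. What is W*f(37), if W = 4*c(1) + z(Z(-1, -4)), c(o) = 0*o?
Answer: -16*I*√3/3 ≈ -9.2376*I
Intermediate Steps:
Z(U, V) = -9 (Z(U, V) = -9 + 0 = -9)
z(v) = -√(-3 + v)/3 (z(v) = -√(v - 3)/3 = -√(-3 + v)/3)
c(o) = 0
W = -2*I*√3/3 (W = 4*0 - √(-3 - 9)/3 = 0 - 2*I*√3/3 = -2*I*√3/3 ≈ -1.1547*I)
W*f(37) = -2*I*√3/3*8 = -16*I*√3/3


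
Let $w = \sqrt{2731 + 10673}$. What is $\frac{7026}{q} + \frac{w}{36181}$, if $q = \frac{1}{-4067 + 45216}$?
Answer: $289112874 + \frac{2 \sqrt{3351}}{36181} \approx 2.8911 \cdot 10^{8}$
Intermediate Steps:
$w = 2 \sqrt{3351}$ ($w = \sqrt{13404} = 2 \sqrt{3351} \approx 115.78$)
$q = \frac{1}{41149} \approx 2.4302 \cdot 10^{-5}$
$\frac{7026}{q} + \frac{w}{36181} = 7026 \frac{1}{\frac{1}{41149}} + \frac{2 \sqrt{3351}}{36181} = 7026 \cdot 41149 + 2 \sqrt{3351} \cdot \frac{1}{36181} = 289112874 + \frac{2 \sqrt{3351}}{36181}$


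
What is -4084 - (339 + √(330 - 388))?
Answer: -4423 - I*√58 ≈ -4423.0 - 7.6158*I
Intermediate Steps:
-4084 - (339 + √(330 - 388)) = -4084 - (339 + √(-58)) = -4084 - (339 + I*√58) = -4084 + (-339 - I*√58) = -4423 - I*√58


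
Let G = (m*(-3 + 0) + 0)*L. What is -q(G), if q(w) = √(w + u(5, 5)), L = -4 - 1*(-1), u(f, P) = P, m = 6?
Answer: -√59 ≈ -7.6811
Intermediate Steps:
L = -3 (L = -4 + 1 = -3)
G = 54 (G = (6*(-3 + 0) + 0)*(-3) = (6*(-3) + 0)*(-3) = (-18 + 0)*(-3) = -18*(-3) = 54)
q(w) = √(5 + w) (q(w) = √(w + 5) = √(5 + w))
-q(G) = -√(5 + 54) = -√59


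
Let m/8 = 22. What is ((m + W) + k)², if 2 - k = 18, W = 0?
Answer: 25600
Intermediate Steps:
m = 176 (m = 8*22 = 176)
k = -16 (k = 2 - 1*18 = 2 - 18 = -16)
((m + W) + k)² = ((176 + 0) - 16)² = (176 - 16)² = 160² = 25600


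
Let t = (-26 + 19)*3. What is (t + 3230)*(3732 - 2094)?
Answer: 5256342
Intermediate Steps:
t = -21 (t = -7*3 = -21)
(t + 3230)*(3732 - 2094) = (-21 + 3230)*(3732 - 2094) = 3209*1638 = 5256342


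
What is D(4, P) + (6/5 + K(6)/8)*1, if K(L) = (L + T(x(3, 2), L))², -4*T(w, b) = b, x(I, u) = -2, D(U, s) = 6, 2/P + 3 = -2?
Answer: 1557/160 ≈ 9.7312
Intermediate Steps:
P = -⅖ (P = 2/(-3 - 2) = 2/(-5) = 2*(-⅕) = -⅖ ≈ -0.40000)
T(w, b) = -b/4
K(L) = 9*L²/16 (K(L) = (L - L/4)² = (3*L/4)² = 9*L²/16)
D(4, P) + (6/5 + K(6)/8)*1 = 6 + (6/5 + ((9/16)*6²)/8)*1 = 6 + (6*(⅕) + ((9/16)*36)*(⅛))*1 = 6 + (6/5 + (81/4)*(⅛))*1 = 6 + (6/5 + 81/32)*1 = 6 + (597/160)*1 = 6 + 597/160 = 1557/160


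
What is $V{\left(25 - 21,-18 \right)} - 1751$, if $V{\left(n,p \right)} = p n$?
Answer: $-1823$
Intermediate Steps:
$V{\left(n,p \right)} = n p$
$V{\left(25 - 21,-18 \right)} - 1751 = \left(25 - 21\right) \left(-18\right) - 1751 = 4 \left(-18\right) - 1751 = -72 - 1751 = -1823$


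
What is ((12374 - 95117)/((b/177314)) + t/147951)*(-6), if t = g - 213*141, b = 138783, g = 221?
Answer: 1447110729981332/2281453737 ≈ 6.3429e+5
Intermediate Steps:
t = -29812 (t = 221 - 213*141 = 221 - 30033 = -29812)
((12374 - 95117)/((b/177314)) + t/147951)*(-6) = ((12374 - 95117)/((138783/177314)) - 29812/147951)*(-6) = (-82743/(138783*(1/177314)) - 29812*1/147951)*(-6) = (-82743/138783/177314 - 29812/147951)*(-6) = (-82743*177314/138783 - 29812/147951)*(-6) = (-4890497434/46261 - 29812/147951)*(-6) = -723555364990666/6844361211*(-6) = 1447110729981332/2281453737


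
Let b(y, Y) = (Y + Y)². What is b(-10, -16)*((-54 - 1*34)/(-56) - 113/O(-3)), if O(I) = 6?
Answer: -371200/21 ≈ -17676.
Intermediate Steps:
b(y, Y) = 4*Y² (b(y, Y) = (2*Y)² = 4*Y²)
b(-10, -16)*((-54 - 1*34)/(-56) - 113/O(-3)) = (4*(-16)²)*((-54 - 1*34)/(-56) - 113/6) = (4*256)*((-54 - 34)*(-1/56) - 113*⅙) = 1024*(-88*(-1/56) - 113/6) = 1024*(11/7 - 113/6) = 1024*(-725/42) = -371200/21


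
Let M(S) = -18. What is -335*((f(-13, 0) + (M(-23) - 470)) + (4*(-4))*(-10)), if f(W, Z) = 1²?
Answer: 109545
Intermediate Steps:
f(W, Z) = 1
-335*((f(-13, 0) + (M(-23) - 470)) + (4*(-4))*(-10)) = -335*((1 + (-18 - 470)) + (4*(-4))*(-10)) = -335*((1 - 488) - 16*(-10)) = -335*(-487 + 160) = -335*(-327) = 109545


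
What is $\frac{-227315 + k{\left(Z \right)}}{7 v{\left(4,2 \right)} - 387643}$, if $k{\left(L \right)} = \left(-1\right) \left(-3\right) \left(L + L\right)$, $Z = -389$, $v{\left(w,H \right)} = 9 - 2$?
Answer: $\frac{229649}{387594} \approx 0.5925$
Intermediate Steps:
$v{\left(w,H \right)} = 7$ ($v{\left(w,H \right)} = 9 - 2 = 7$)
$k{\left(L \right)} = 6 L$ ($k{\left(L \right)} = 3 \cdot 2 L = 6 L$)
$\frac{-227315 + k{\left(Z \right)}}{7 v{\left(4,2 \right)} - 387643} = \frac{-227315 + 6 \left(-389\right)}{7 \cdot 7 - 387643} = \frac{-227315 - 2334}{49 - 387643} = - \frac{229649}{-387594} = \left(-229649\right) \left(- \frac{1}{387594}\right) = \frac{229649}{387594}$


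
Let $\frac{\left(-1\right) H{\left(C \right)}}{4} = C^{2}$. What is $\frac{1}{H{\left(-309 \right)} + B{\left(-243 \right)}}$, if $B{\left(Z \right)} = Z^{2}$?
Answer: $- \frac{1}{322875} \approx -3.0972 \cdot 10^{-6}$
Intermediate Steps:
$H{\left(C \right)} = - 4 C^{2}$
$\frac{1}{H{\left(-309 \right)} + B{\left(-243 \right)}} = \frac{1}{- 4 \left(-309\right)^{2} + \left(-243\right)^{2}} = \frac{1}{\left(-4\right) 95481 + 59049} = \frac{1}{-381924 + 59049} = \frac{1}{-322875} = - \frac{1}{322875}$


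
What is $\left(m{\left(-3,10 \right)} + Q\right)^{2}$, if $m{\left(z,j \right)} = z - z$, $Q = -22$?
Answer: $484$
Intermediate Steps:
$m{\left(z,j \right)} = 0$
$\left(m{\left(-3,10 \right)} + Q\right)^{2} = \left(0 - 22\right)^{2} = \left(-22\right)^{2} = 484$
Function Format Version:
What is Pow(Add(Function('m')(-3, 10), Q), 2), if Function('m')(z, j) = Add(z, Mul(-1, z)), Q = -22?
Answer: 484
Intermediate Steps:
Function('m')(z, j) = 0
Pow(Add(Function('m')(-3, 10), Q), 2) = Pow(Add(0, -22), 2) = Pow(-22, 2) = 484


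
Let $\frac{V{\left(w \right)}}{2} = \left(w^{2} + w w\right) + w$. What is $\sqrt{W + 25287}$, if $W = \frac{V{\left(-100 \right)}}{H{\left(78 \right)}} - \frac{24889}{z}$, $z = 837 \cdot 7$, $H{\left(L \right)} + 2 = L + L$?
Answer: $\frac{8 \sqrt{184183648341}}{21483} \approx 159.82$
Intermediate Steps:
$H{\left(L \right)} = -2 + 2 L$ ($H{\left(L \right)} = -2 + \left(L + L\right) = -2 + 2 L$)
$z = 5859$
$V{\left(w \right)} = 2 w + 4 w^{2}$ ($V{\left(w \right)} = 2 \left(\left(w^{2} + w w\right) + w\right) = 2 \left(\left(w^{2} + w^{2}\right) + w\right) = 2 \left(2 w^{2} + w\right) = 2 \left(w + 2 w^{2}\right) = 2 w + 4 w^{2}$)
$W = \frac{16382521}{64449}$ ($W = \frac{2 \left(-100\right) \left(1 + 2 \left(-100\right)\right)}{-2 + 2 \cdot 78} - \frac{24889}{5859} = \frac{2 \left(-100\right) \left(1 - 200\right)}{-2 + 156} - \frac{24889}{5859} = \frac{2 \left(-100\right) \left(-199\right)}{154} - \frac{24889}{5859} = 39800 \cdot \frac{1}{154} - \frac{24889}{5859} = \frac{19900}{77} - \frac{24889}{5859} = \frac{16382521}{64449} \approx 254.19$)
$\sqrt{W + 25287} = \sqrt{\frac{16382521}{64449} + 25287} = \sqrt{\frac{1646104384}{64449}} = \frac{8 \sqrt{184183648341}}{21483}$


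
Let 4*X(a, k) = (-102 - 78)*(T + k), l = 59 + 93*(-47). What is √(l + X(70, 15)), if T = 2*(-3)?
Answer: I*√4717 ≈ 68.68*I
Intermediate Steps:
T = -6
l = -4312 (l = 59 - 4371 = -4312)
X(a, k) = 270 - 45*k (X(a, k) = ((-102 - 78)*(-6 + k))/4 = (-180*(-6 + k))/4 = (1080 - 180*k)/4 = 270 - 45*k)
√(l + X(70, 15)) = √(-4312 + (270 - 45*15)) = √(-4312 + (270 - 675)) = √(-4312 - 405) = √(-4717) = I*√4717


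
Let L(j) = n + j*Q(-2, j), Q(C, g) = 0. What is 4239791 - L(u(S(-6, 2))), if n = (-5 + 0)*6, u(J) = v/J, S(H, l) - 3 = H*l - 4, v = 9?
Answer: 4239821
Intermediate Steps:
S(H, l) = -1 + H*l (S(H, l) = 3 + (H*l - 4) = 3 + (-4 + H*l) = -1 + H*l)
u(J) = 9/J
n = -30 (n = -5*6 = -30)
L(j) = -30 (L(j) = -30 + j*0 = -30 + 0 = -30)
4239791 - L(u(S(-6, 2))) = 4239791 - 1*(-30) = 4239791 + 30 = 4239821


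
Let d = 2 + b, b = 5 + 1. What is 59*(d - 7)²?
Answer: 59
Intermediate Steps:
b = 6
d = 8 (d = 2 + 6 = 8)
59*(d - 7)² = 59*(8 - 7)² = 59*1² = 59*1 = 59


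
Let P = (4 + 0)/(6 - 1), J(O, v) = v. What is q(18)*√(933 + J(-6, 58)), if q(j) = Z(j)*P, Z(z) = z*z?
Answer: 1296*√991/5 ≈ 8159.7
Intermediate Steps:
P = ⅘ (P = 4/5 = 4*(⅕) = ⅘ ≈ 0.80000)
Z(z) = z²
q(j) = 4*j²/5 (q(j) = j²*(⅘) = 4*j²/5)
q(18)*√(933 + J(-6, 58)) = ((⅘)*18²)*√(933 + 58) = ((⅘)*324)*√991 = 1296*√991/5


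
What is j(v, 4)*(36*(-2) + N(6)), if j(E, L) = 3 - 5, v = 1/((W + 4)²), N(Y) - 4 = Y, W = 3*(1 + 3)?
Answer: 124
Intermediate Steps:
W = 12 (W = 3*4 = 12)
N(Y) = 4 + Y
v = 1/256 (v = 1/((12 + 4)²) = 1/(16²) = 1/256 ≈ 0.0039063)
j(E, L) = -2
j(v, 4)*(36*(-2) + N(6)) = -2*(36*(-2) + (4 + 6)) = -2*(-72 + 10) = -2*(-62) = 124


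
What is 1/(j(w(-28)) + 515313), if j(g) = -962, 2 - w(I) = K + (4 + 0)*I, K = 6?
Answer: 1/514351 ≈ 1.9442e-6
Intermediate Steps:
w(I) = -4 - 4*I (w(I) = 2 - (6 + (4 + 0)*I) = 2 - (6 + 4*I) = 2 + (-6 - 4*I) = -4 - 4*I)
1/(j(w(-28)) + 515313) = 1/(-962 + 515313) = 1/514351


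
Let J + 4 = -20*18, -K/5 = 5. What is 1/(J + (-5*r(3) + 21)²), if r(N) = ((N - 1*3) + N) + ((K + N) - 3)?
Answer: 1/16797 ≈ 5.9534e-5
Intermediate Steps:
K = -25 (K = -5*5 = -25)
r(N) = -31 + 3*N (r(N) = ((N - 1*3) + N) + ((-25 + N) - 3) = ((N - 3) + N) + (-28 + N) = ((-3 + N) + N) + (-28 + N) = (-3 + 2*N) + (-28 + N) = -31 + 3*N)
J = -364 (J = -4 - 20*18 = -4 - 360 = -364)
1/(J + (-5*r(3) + 21)²) = 1/(-364 + (-5*(-31 + 3*3) + 21)²) = 1/(-364 + (-5*(-31 + 9) + 21)²) = 1/(-364 + (-5*(-22) + 21)²) = 1/(-364 + (110 + 21)²) = 1/(-364 + 131²) = 1/(-364 + 17161) = 1/16797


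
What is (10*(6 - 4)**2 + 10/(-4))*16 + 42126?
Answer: 42726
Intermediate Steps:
(10*(6 - 4)**2 + 10/(-4))*16 + 42126 = (10*2**2 + 10*(-1/4))*16 + 42126 = (10*4 - 5/2)*16 + 42126 = (40 - 5/2)*16 + 42126 = (75/2)*16 + 42126 = 600 + 42126 = 42726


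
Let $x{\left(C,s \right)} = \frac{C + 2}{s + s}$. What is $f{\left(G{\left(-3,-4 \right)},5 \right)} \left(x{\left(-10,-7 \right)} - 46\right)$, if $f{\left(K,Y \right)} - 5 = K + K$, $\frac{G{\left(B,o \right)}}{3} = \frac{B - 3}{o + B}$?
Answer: $- \frac{22578}{49} \approx -460.78$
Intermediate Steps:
$x{\left(C,s \right)} = \frac{2 + C}{2 s}$
$G{\left(B,o \right)} = \frac{3 \left(-3 + B\right)}{B + o}$ ($G{\left(B,o \right)} = 3 \frac{B - 3}{o + B} = 3 \frac{-3 + B}{B + o} = \frac{3 \left(-3 + B\right)}{B + o}$)
$f{\left(K,Y \right)} = 5 + 2 K$ ($f{\left(K,Y \right)} = 5 + \left(K + K\right) = 5 + 2 K$)
$f{\left(G{\left(-3,-4 \right)},5 \right)} \left(x{\left(-10,-7 \right)} - 46\right) = \left(5 + 2 \frac{3 \left(-3 - 3\right)}{-3 - 4}\right) \left(\frac{2 - 10}{2 \left(-7\right)} - 46\right) = \left(5 + 2 \cdot 3 \frac{1}{-7} \left(-6\right)\right) \left(\frac{1}{2} \left(- \frac{1}{7}\right) \left(-8\right) - 46\right) = \left(5 + 2 \cdot 3 \left(- \frac{1}{7}\right) \left(-6\right)\right) \left(\frac{4}{7} - 46\right) = \left(5 + 2 \cdot \frac{18}{7}\right) \left(- \frac{318}{7}\right) = \left(5 + \frac{36}{7}\right) \left(- \frac{318}{7}\right) = \frac{71}{7} \left(- \frac{318}{7}\right) = - \frac{22578}{49}$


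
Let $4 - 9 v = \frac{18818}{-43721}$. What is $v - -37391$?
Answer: $\frac{14713140901}{393489} \approx 37392.0$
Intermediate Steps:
$v = \frac{193702}{393489}$ ($v = \frac{4}{9} - \frac{18818 \frac{1}{-43721}}{9} = \frac{4}{9} - \frac{18818 \left(- \frac{1}{43721}\right)}{9} = \frac{4}{9} - - \frac{18818}{393489} = \frac{4}{9} + \frac{18818}{393489} = \frac{193702}{393489} \approx 0.49227$)
$v - -37391 = \frac{193702}{393489} - -37391 = \frac{193702}{393489} + 37391 = \frac{14713140901}{393489}$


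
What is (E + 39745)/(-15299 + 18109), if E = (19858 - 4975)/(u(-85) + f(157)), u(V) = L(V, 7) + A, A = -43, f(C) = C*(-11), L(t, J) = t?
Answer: 36856046/2606275 ≈ 14.141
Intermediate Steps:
f(C) = -11*C
u(V) = -43 + V (u(V) = V - 43 = -43 + V)
E = -14883/1855 (E = (19858 - 4975)/((-43 - 85) - 11*157) = 14883/(-128 - 1727) = 14883/(-1855) = 14883*(-1/1855) = -14883/1855 ≈ -8.0232)
(E + 39745)/(-15299 + 18109) = (-14883/1855 + 39745)/(-15299 + 18109) = (73712092/1855)/2810 = (73712092/1855)*(1/2810) = 36856046/2606275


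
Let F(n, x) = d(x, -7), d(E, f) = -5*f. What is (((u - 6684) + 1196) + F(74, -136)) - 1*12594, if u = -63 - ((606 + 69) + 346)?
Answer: -19131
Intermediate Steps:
F(n, x) = 35 (F(n, x) = -5*(-7) = 35)
u = -1084 (u = -63 - (675 + 346) = -63 - 1*1021 = -63 - 1021 = -1084)
(((u - 6684) + 1196) + F(74, -136)) - 1*12594 = (((-1084 - 6684) + 1196) + 35) - 1*12594 = ((-7768 + 1196) + 35) - 12594 = (-6572 + 35) - 12594 = -6537 - 12594 = -19131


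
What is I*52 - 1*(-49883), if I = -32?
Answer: 48219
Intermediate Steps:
I*52 - 1*(-49883) = -32*52 - 1*(-49883) = -1664 + 49883 = 48219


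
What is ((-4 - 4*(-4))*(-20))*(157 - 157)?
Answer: 0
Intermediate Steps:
((-4 - 4*(-4))*(-20))*(157 - 157) = ((-4 + 16)*(-20))*0 = (12*(-20))*0 = -240*0 = 0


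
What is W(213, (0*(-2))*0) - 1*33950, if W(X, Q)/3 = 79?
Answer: -33713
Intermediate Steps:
W(X, Q) = 237 (W(X, Q) = 3*79 = 237)
W(213, (0*(-2))*0) - 1*33950 = 237 - 1*33950 = 237 - 33950 = -33713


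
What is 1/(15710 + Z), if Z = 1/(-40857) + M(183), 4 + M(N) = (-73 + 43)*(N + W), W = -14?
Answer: 40857/434555051 ≈ 9.4020e-5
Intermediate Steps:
M(N) = 416 - 30*N (M(N) = -4 + (-73 + 43)*(N - 14) = -4 - 30*(-14 + N) = -4 + (420 - 30*N) = 416 - 30*N)
Z = -207308419/40857 (Z = 1/(-40857) + (416 - 30*183) = -1/40857 + (416 - 5490) = -1/40857 - 5074 = -207308419/40857 ≈ -5074.0)
1/(15710 + Z) = 1/(15710 - 207308419/40857) = 1/(434555051/40857) = 40857/434555051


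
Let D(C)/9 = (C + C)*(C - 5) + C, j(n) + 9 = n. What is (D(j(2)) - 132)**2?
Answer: 1734489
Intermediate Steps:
j(n) = -9 + n
D(C) = 9*C + 18*C*(-5 + C) (D(C) = 9*((C + C)*(C - 5) + C) = 9*((2*C)*(-5 + C) + C) = 9*(2*C*(-5 + C) + C) = 9*(C + 2*C*(-5 + C)) = 9*C + 18*C*(-5 + C))
(D(j(2)) - 132)**2 = (9*(-9 + 2)*(-9 + 2*(-9 + 2)) - 132)**2 = (9*(-7)*(-9 + 2*(-7)) - 132)**2 = (9*(-7)*(-9 - 14) - 132)**2 = (9*(-7)*(-23) - 132)**2 = (1449 - 132)**2 = 1317**2 = 1734489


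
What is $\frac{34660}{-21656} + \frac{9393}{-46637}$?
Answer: $- \frac{454963307}{252492718} \approx -1.8019$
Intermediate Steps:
$\frac{34660}{-21656} + \frac{9393}{-46637} = 34660 \left(- \frac{1}{21656}\right) + 9393 \left(- \frac{1}{46637}\right) = - \frac{8665}{5414} - \frac{9393}{46637} = - \frac{454963307}{252492718}$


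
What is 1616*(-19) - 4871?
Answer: -35575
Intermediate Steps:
1616*(-19) - 4871 = -30704 - 4871 = -35575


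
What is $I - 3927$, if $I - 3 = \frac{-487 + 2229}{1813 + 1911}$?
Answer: $- \frac{7305617}{1862} \approx -3923.5$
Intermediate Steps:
$I = \frac{6457}{1862}$ ($I = 3 + \frac{-487 + 2229}{1813 + 1911} = 3 + \frac{1742}{3724} = 3 + 1742 \cdot \frac{1}{3724} = 3 + \frac{871}{1862} = \frac{6457}{1862} \approx 3.4678$)
$I - 3927 = \frac{6457}{1862} - 3927 = - \frac{7305617}{1862}$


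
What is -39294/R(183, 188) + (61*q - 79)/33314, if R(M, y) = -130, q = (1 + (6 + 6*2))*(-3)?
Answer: 327144509/1082705 ≈ 302.15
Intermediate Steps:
q = -57 (q = (1 + (6 + 12))*(-3) = (1 + 18)*(-3) = 19*(-3) = -57)
-39294/R(183, 188) + (61*q - 79)/33314 = -39294/(-130) + (61*(-57) - 79)/33314 = -39294*(-1/130) + (-3477 - 79)*(1/33314) = 19647/65 - 3556*1/33314 = 19647/65 - 1778/16657 = 327144509/1082705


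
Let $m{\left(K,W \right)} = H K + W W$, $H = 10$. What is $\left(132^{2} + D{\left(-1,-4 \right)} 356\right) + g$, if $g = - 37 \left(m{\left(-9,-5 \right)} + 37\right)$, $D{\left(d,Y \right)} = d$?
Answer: $18104$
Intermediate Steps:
$m{\left(K,W \right)} = W^{2} + 10 K$ ($m{\left(K,W \right)} = 10 K + W W = 10 K + W^{2} = W^{2} + 10 K$)
$g = 1036$ ($g = - 37 \left(\left(\left(-5\right)^{2} + 10 \left(-9\right)\right) + 37\right) = - 37 \left(\left(25 - 90\right) + 37\right) = - 37 \left(-65 + 37\right) = \left(-37\right) \left(-28\right) = 1036$)
$\left(132^{2} + D{\left(-1,-4 \right)} 356\right) + g = \left(132^{2} - 356\right) + 1036 = \left(17424 - 356\right) + 1036 = 17068 + 1036 = 18104$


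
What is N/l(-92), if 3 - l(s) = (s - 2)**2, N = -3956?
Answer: 3956/8833 ≈ 0.44787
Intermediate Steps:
l(s) = 3 - (-2 + s)**2 (l(s) = 3 - (s - 2)**2 = 3 - (-2 + s)**2)
N/l(-92) = -3956/(3 - (-2 - 92)**2) = -3956/(3 - 1*(-94)**2) = -3956/(3 - 1*8836) = -3956/(3 - 8836) = -3956/(-8833) = -3956*(-1/8833) = 3956/8833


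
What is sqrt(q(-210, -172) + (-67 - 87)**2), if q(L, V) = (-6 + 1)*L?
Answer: sqrt(24766) ≈ 157.37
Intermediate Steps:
q(L, V) = -5*L
sqrt(q(-210, -172) + (-67 - 87)**2) = sqrt(-5*(-210) + (-67 - 87)**2) = sqrt(1050 + (-154)**2) = sqrt(1050 + 23716) = sqrt(24766)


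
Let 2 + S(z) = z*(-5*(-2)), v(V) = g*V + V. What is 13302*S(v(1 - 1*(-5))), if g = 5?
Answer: 4762116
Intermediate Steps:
v(V) = 6*V (v(V) = 5*V + V = 6*V)
S(z) = -2 + 10*z (S(z) = -2 + z*(-5*(-2)) = -2 + z*10 = -2 + 10*z)
13302*S(v(1 - 1*(-5))) = 13302*(-2 + 10*(6*(1 - 1*(-5)))) = 13302*(-2 + 10*(6*(1 + 5))) = 13302*(-2 + 10*(6*6)) = 13302*(-2 + 10*36) = 13302*(-2 + 360) = 13302*358 = 4762116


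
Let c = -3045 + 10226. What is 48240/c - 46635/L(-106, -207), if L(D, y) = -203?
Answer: 344678655/1457743 ≈ 236.45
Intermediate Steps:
c = 7181
48240/c - 46635/L(-106, -207) = 48240/7181 - 46635/(-203) = 48240*(1/7181) - 46635*(-1/203) = 48240/7181 + 46635/203 = 344678655/1457743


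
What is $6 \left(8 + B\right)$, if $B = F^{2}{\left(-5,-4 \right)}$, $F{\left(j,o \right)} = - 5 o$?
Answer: $2448$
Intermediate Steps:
$B = 400$ ($B = \left(\left(-5\right) \left(-4\right)\right)^{2} = 20^{2} = 400$)
$6 \left(8 + B\right) = 6 \left(8 + 400\right) = 6 \cdot 408 = 2448$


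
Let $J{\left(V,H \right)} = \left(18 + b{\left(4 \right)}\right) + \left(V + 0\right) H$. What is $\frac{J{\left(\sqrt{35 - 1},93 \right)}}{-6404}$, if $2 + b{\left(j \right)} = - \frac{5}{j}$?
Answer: $- \frac{59}{25616} - \frac{93 \sqrt{34}}{6404} \approx -0.086981$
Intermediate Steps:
$b{\left(j \right)} = -2 - \frac{5}{j}$
$J{\left(V,H \right)} = \frac{59}{4} + H V$ ($J{\left(V,H \right)} = \left(18 - \left(2 + \frac{5}{4}\right)\right) + \left(V + 0\right) H = \left(18 - \frac{13}{4}\right) + V H = \left(18 - \frac{13}{4}\right) + H V = \frac{59}{4} + H V$)
$\frac{J{\left(\sqrt{35 - 1},93 \right)}}{-6404} = \frac{\frac{59}{4} + 93 \sqrt{35 - 1}}{-6404} = \left(\frac{59}{4} + 93 \sqrt{34}\right) \left(- \frac{1}{6404}\right) = - \frac{59}{25616} - \frac{93 \sqrt{34}}{6404}$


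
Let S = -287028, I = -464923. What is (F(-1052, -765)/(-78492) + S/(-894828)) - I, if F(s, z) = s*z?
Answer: 226764058770361/487755829 ≈ 4.6491e+5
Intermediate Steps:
(F(-1052, -765)/(-78492) + S/(-894828)) - I = (-1052*(-765)/(-78492) - 287028/(-894828)) - 1*(-464923) = (804780*(-1/78492) - 287028*(-1/894828)) + 464923 = (-67065/6541 + 23919/74569) + 464923 = -4844515806/487755829 + 464923 = 226764058770361/487755829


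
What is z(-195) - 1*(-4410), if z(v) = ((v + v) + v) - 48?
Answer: 3777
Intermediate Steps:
z(v) = -48 + 3*v (z(v) = (2*v + v) - 48 = 3*v - 48 = -48 + 3*v)
z(-195) - 1*(-4410) = (-48 + 3*(-195)) - 1*(-4410) = (-48 - 585) + 4410 = -633 + 4410 = 3777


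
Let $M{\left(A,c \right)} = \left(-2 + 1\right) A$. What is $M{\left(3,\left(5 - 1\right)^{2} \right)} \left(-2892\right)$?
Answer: $8676$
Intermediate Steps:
$M{\left(A,c \right)} = - A$
$M{\left(3,\left(5 - 1\right)^{2} \right)} \left(-2892\right) = \left(-1\right) 3 \left(-2892\right) = \left(-3\right) \left(-2892\right) = 8676$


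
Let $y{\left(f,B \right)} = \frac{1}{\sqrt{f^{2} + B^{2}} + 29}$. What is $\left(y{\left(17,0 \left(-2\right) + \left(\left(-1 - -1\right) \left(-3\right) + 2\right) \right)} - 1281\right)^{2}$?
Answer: $\frac{246373218987}{150152} + \frac{701959 \sqrt{293}}{150152} \approx 1.6409 \cdot 10^{6}$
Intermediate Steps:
$y{\left(f,B \right)} = \frac{1}{29 + \sqrt{B^{2} + f^{2}}}$ ($y{\left(f,B \right)} = \frac{1}{\sqrt{B^{2} + f^{2}} + 29} = \frac{1}{29 + \sqrt{B^{2} + f^{2}}}$)
$\left(y{\left(17,0 \left(-2\right) + \left(\left(-1 - -1\right) \left(-3\right) + 2\right) \right)} - 1281\right)^{2} = \left(\frac{1}{29 + \sqrt{\left(0 \left(-2\right) + \left(\left(-1 - -1\right) \left(-3\right) + 2\right)\right)^{2} + 17^{2}}} - 1281\right)^{2} = \left(\frac{1}{29 + \sqrt{\left(0 + \left(\left(-1 + 1\right) \left(-3\right) + 2\right)\right)^{2} + 289}} - 1281\right)^{2} = \left(\frac{1}{29 + \sqrt{\left(0 + \left(0 \left(-3\right) + 2\right)\right)^{2} + 289}} - 1281\right)^{2} = \left(\frac{1}{29 + \sqrt{\left(0 + \left(0 + 2\right)\right)^{2} + 289}} - 1281\right)^{2} = \left(\frac{1}{29 + \sqrt{\left(0 + 2\right)^{2} + 289}} - 1281\right)^{2} = \left(\frac{1}{29 + \sqrt{2^{2} + 289}} - 1281\right)^{2} = \left(\frac{1}{29 + \sqrt{4 + 289}} - 1281\right)^{2} = \left(\frac{1}{29 + \sqrt{293}} - 1281\right)^{2} = \left(-1281 + \frac{1}{29 + \sqrt{293}}\right)^{2}$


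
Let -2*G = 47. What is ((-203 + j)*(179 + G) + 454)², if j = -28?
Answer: 5031490489/4 ≈ 1.2579e+9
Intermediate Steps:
G = -47/2 (G = -½*47 = -47/2 ≈ -23.500)
((-203 + j)*(179 + G) + 454)² = ((-203 - 28)*(179 - 47/2) + 454)² = (-231*311/2 + 454)² = (-71841/2 + 454)² = (-70933/2)² = 5031490489/4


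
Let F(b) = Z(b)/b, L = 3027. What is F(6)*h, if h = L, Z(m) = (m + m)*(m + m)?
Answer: 72648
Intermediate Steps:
Z(m) = 4*m**2 (Z(m) = (2*m)*(2*m) = 4*m**2)
h = 3027
F(b) = 4*b (F(b) = (4*b**2)/b = 4*b)
F(6)*h = (4*6)*3027 = 24*3027 = 72648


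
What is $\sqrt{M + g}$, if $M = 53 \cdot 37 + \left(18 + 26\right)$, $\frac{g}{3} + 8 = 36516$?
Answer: $\sqrt{111529} \approx 333.96$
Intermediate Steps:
$g = 109524$ ($g = -24 + 3 \cdot 36516 = -24 + 109548 = 109524$)
$M = 2005$ ($M = 1961 + 44 = 2005$)
$\sqrt{M + g} = \sqrt{2005 + 109524} = \sqrt{111529}$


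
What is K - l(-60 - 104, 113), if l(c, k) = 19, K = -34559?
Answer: -34578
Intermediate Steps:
K - l(-60 - 104, 113) = -34559 - 1*19 = -34559 - 19 = -34578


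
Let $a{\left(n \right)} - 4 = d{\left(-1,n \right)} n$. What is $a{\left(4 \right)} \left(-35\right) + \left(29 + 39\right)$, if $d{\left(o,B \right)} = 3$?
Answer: $-492$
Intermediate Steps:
$a{\left(n \right)} = 4 + 3 n$
$a{\left(4 \right)} \left(-35\right) + \left(29 + 39\right) = \left(4 + 3 \cdot 4\right) \left(-35\right) + \left(29 + 39\right) = \left(4 + 12\right) \left(-35\right) + 68 = 16 \left(-35\right) + 68 = -560 + 68 = -492$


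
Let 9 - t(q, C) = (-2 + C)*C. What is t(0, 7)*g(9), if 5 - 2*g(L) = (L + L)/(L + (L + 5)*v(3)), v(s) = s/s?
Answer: -1261/23 ≈ -54.826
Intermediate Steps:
v(s) = 1
t(q, C) = 9 - C*(-2 + C) (t(q, C) = 9 - (-2 + C)*C = 9 - C*(-2 + C))
g(L) = 5/2 - L/(5 + 2*L) (g(L) = 5/2 - (L + L)/(2*(L + (L + 5)*1)) = 5/2 - 2*L/(2*(L + (5 + L)*1)) = 5/2 - 2*L/(2*(L + (5 + L))) = 5/2 - 2*L/(2*(5 + 2*L)) = 5/2 - L/(5 + 2*L))
t(0, 7)*g(9) = (9 - 1*7² + 2*7)*((25 + 8*9)/(2*(5 + 2*9))) = (9 - 1*49 + 14)*((25 + 72)/(2*(5 + 18))) = (9 - 49 + 14)*((½)*97/23) = -13*97/23 = -26*97/46 = -1261/23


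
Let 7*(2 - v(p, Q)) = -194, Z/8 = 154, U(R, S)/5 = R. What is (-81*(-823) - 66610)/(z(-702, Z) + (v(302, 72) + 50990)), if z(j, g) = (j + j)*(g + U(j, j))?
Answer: 371/22745322 ≈ 1.6311e-5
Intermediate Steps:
U(R, S) = 5*R
Z = 1232 (Z = 8*154 = 1232)
v(p, Q) = 208/7 (v(p, Q) = 2 - ⅐*(-194) = 2 + 194/7 = 208/7)
z(j, g) = 2*j*(g + 5*j) (z(j, g) = (j + j)*(g + 5*j) = (2*j)*(g + 5*j) = 2*j*(g + 5*j))
(-81*(-823) - 66610)/(z(-702, Z) + (v(302, 72) + 50990)) = (-81*(-823) - 66610)/(2*(-702)*(1232 + 5*(-702)) + (208/7 + 50990)) = (66663 - 66610)/(2*(-702)*(1232 - 3510) + 357138/7) = 53/(2*(-702)*(-2278) + 357138/7) = 53/(3198312 + 357138/7) = 53/(22745322/7) = 53*(7/22745322) = 371/22745322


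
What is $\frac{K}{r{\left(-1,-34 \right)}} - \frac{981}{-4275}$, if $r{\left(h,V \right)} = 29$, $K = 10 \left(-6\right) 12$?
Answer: $- \frac{338839}{13775} \approx -24.598$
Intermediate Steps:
$K = -720$ ($K = \left(-60\right) 12 = -720$)
$\frac{K}{r{\left(-1,-34 \right)}} - \frac{981}{-4275} = - \frac{720}{29} - \frac{981}{-4275} = \left(-720\right) \frac{1}{29} - - \frac{109}{475} = - \frac{720}{29} + \frac{109}{475} = - \frac{338839}{13775}$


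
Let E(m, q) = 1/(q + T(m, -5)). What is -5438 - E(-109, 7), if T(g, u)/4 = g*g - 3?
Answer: -258408323/47519 ≈ -5438.0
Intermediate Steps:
T(g, u) = -12 + 4*g**2 (T(g, u) = 4*(g*g - 3) = 4*(g**2 - 3) = 4*(-3 + g**2) = -12 + 4*g**2)
E(m, q) = 1/(-12 + q + 4*m**2) (E(m, q) = 1/(q + (-12 + 4*m**2)) = 1/(-12 + q + 4*m**2))
-5438 - E(-109, 7) = -5438 - 1/(-12 + 7 + 4*(-109)**2) = -5438 - 1/(-12 + 7 + 4*11881) = -5438 - 1/(-12 + 7 + 47524) = -5438 - 1/47519 = -258408323/47519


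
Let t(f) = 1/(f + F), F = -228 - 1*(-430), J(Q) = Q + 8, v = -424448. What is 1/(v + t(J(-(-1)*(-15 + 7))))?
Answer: -202/85738495 ≈ -2.3560e-6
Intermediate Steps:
J(Q) = 8 + Q
F = 202 (F = -228 + 430 = 202)
t(f) = 1/(202 + f) (t(f) = 1/(f + 202) = 1/(202 + f))
1/(v + t(J(-(-1)*(-15 + 7)))) = 1/(-424448 + 1/(202 + (8 - (-1)*(-15 + 7)))) = 1/(-424448 + 1/(202 + (8 - (-1)*(-8)))) = 1/(-424448 + 1/(202 + (8 - 1*8))) = 1/(-424448 + 1/(202 + (8 - 8))) = 1/(-424448 + 1/(202 + 0)) = 1/(-424448 + 1/202) = 1/(-85738495/202) = -202/85738495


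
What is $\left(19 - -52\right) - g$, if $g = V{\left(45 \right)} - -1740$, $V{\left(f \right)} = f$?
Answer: $-1714$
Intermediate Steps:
$g = 1785$ ($g = 45 - -1740 = 45 + 1740 = 1785$)
$\left(19 - -52\right) - g = \left(19 - -52\right) - 1785 = \left(19 + 52\right) - 1785 = 71 - 1785 = -1714$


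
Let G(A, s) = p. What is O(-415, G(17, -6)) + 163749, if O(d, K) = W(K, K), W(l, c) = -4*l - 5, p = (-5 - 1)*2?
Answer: 163792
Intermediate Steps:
p = -12 (p = -6*2 = -12)
W(l, c) = -5 - 4*l
G(A, s) = -12
O(d, K) = -5 - 4*K
O(-415, G(17, -6)) + 163749 = (-5 - 4*(-12)) + 163749 = (-5 + 48) + 163749 = 43 + 163749 = 163792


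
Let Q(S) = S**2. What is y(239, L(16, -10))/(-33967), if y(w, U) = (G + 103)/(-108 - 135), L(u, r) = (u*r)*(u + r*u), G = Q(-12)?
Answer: 247/8253981 ≈ 2.9925e-5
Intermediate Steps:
G = 144 (G = (-12)**2 = 144)
L(u, r) = r*u*(u + r*u) (L(u, r) = (r*u)*(u + r*u) = r*u*(u + r*u))
y(w, U) = -247/243 (y(w, U) = (144 + 103)/(-108 - 135) = 247/(-243) = 247*(-1/243) = -247/243)
y(239, L(16, -10))/(-33967) = -247/243/(-33967) = -247/243*(-1/33967) = 247/8253981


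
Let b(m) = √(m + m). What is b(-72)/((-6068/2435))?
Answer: -7305*I/1517 ≈ -4.8154*I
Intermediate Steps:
b(m) = √2*√m (b(m) = √(2*m) = √2*√m)
b(-72)/((-6068/2435)) = (√2*√(-72))/((-6068/2435)) = (√2*(6*I*√2))/((-6068*1/2435)) = (12*I)/(-6068/2435) = (12*I)*(-2435/6068) = -7305*I/1517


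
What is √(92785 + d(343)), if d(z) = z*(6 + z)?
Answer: 2*√53123 ≈ 460.97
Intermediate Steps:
√(92785 + d(343)) = √(92785 + 343*(6 + 343)) = √(92785 + 343*349) = √(92785 + 119707) = √212492 = 2*√53123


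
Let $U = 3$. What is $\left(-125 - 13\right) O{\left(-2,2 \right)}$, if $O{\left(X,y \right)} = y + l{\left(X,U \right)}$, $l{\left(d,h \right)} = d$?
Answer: $0$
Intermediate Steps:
$O{\left(X,y \right)} = X + y$ ($O{\left(X,y \right)} = y + X = X + y$)
$\left(-125 - 13\right) O{\left(-2,2 \right)} = \left(-125 - 13\right) \left(-2 + 2\right) = \left(-138\right) 0 = 0$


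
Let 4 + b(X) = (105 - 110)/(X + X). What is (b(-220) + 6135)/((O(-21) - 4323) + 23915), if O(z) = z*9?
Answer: 539529/1707464 ≈ 0.31598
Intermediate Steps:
O(z) = 9*z
b(X) = -4 - 5/(2*X) (b(X) = -4 + (105 - 110)/(X + X) = -4 - 5*1/(2*X) = -4 - 5/(2*X))
(b(-220) + 6135)/((O(-21) - 4323) + 23915) = ((-4 - 5/2/(-220)) + 6135)/((9*(-21) - 4323) + 23915) = ((-4 - 5/2*(-1/220)) + 6135)/((-189 - 4323) + 23915) = ((-4 + 1/88) + 6135)/(-4512 + 23915) = (-351/88 + 6135)/19403 = (539529/88)*(1/19403) = 539529/1707464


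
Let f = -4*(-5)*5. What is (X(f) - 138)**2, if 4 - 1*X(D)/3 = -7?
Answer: 11025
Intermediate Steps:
f = 100 (f = 20*5 = 100)
X(D) = 33 (X(D) = 12 - 3*(-7) = 12 + 21 = 33)
(X(f) - 138)**2 = (33 - 138)**2 = (-105)**2 = 11025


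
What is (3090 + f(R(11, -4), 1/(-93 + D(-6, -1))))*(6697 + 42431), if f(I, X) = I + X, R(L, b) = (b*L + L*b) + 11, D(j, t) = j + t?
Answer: 3700554318/25 ≈ 1.4802e+8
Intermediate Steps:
R(L, b) = 11 + 2*L*b (R(L, b) = (L*b + L*b) + 11 = 2*L*b + 11 = 11 + 2*L*b)
(3090 + f(R(11, -4), 1/(-93 + D(-6, -1))))*(6697 + 42431) = (3090 + ((11 + 2*11*(-4)) + 1/(-93 + (-6 - 1))))*(6697 + 42431) = (3090 + ((11 - 88) + 1/(-93 - 7)))*49128 = (3090 + (-77 + 1/(-100)))*49128 = (3090 + (-77 - 1/100))*49128 = (3090 - 7701/100)*49128 = (301299/100)*49128 = 3700554318/25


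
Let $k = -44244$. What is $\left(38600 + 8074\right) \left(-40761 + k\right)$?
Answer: $-3967523370$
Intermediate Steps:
$\left(38600 + 8074\right) \left(-40761 + k\right) = \left(38600 + 8074\right) \left(-40761 - 44244\right) = 46674 \left(-85005\right) = -3967523370$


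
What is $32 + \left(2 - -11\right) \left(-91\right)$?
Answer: $-1151$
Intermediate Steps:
$32 + \left(2 - -11\right) \left(-91\right) = 32 + \left(2 + 11\right) \left(-91\right) = 32 + 13 \left(-91\right) = 32 - 1183 = -1151$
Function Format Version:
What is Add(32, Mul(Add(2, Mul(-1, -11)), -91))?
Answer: -1151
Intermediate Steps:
Add(32, Mul(Add(2, Mul(-1, -11)), -91)) = Add(32, Mul(Add(2, 11), -91)) = Add(32, Mul(13, -91)) = Add(32, -1183) = -1151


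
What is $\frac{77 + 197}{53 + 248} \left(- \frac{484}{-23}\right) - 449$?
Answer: $- \frac{2975811}{6923} \approx -429.84$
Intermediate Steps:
$\frac{77 + 197}{53 + 248} \left(- \frac{484}{-23}\right) - 449 = \frac{274}{301} \left(\left(-484\right) \left(- \frac{1}{23}\right)\right) - 449 = 274 \cdot \frac{1}{301} \cdot \frac{484}{23} - 449 = \frac{274}{301} \cdot \frac{484}{23} - 449 = \frac{132616}{6923} - 449 = - \frac{2975811}{6923}$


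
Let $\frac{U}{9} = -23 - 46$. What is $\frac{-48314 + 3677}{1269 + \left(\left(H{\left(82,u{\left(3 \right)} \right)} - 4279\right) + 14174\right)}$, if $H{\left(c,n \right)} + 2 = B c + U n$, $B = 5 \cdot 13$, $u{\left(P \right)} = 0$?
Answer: $- \frac{44637}{16492} \approx -2.7066$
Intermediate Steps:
$U = -621$ ($U = 9 \left(-23 - 46\right) = 9 \left(-69\right) = -621$)
$B = 65$
$H{\left(c,n \right)} = -2 - 621 n + 65 c$ ($H{\left(c,n \right)} = -2 + \left(65 c - 621 n\right) = -2 + \left(- 621 n + 65 c\right) = -2 - 621 n + 65 c$)
$\frac{-48314 + 3677}{1269 + \left(\left(H{\left(82,u{\left(3 \right)} \right)} - 4279\right) + 14174\right)} = \frac{-48314 + 3677}{1269 + \left(\left(\left(-2 - 0 + 65 \cdot 82\right) - 4279\right) + 14174\right)} = - \frac{44637}{1269 + \left(\left(\left(-2 + 0 + 5330\right) - 4279\right) + 14174\right)} = - \frac{44637}{1269 + \left(\left(5328 - 4279\right) + 14174\right)} = - \frac{44637}{1269 + \left(1049 + 14174\right)} = - \frac{44637}{1269 + 15223} = - \frac{44637}{16492}$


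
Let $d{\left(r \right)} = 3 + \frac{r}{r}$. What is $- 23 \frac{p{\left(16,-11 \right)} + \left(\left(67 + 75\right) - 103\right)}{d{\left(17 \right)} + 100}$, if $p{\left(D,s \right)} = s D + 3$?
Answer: $\frac{1541}{52} \approx 29.635$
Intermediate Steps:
$d{\left(r \right)} = 4$ ($d{\left(r \right)} = 3 + 1 = 4$)
$p{\left(D,s \right)} = 3 + D s$ ($p{\left(D,s \right)} = D s + 3 = 3 + D s$)
$- 23 \frac{p{\left(16,-11 \right)} + \left(\left(67 + 75\right) - 103\right)}{d{\left(17 \right)} + 100} = - 23 \frac{\left(3 + 16 \left(-11\right)\right) + \left(\left(67 + 75\right) - 103\right)}{4 + 100} = - 23 \frac{\left(3 - 176\right) + \left(142 - 103\right)}{104} = - 23 \left(-173 + 39\right) \frac{1}{104} = - 23 \left(\left(-134\right) \frac{1}{104}\right) = \left(-23\right) \left(- \frac{67}{52}\right) = \frac{1541}{52}$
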